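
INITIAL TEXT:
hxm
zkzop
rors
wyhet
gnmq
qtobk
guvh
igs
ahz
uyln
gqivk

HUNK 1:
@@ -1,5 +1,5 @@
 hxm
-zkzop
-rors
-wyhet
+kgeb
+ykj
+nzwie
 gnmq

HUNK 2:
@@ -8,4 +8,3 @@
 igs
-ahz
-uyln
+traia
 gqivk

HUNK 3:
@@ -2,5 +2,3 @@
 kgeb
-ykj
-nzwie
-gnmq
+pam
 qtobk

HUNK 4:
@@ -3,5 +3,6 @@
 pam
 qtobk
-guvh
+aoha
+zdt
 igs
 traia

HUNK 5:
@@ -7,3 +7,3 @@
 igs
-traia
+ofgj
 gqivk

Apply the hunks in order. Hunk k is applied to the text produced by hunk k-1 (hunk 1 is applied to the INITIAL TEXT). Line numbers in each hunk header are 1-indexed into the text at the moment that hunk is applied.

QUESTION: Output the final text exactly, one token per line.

Hunk 1: at line 1 remove [zkzop,rors,wyhet] add [kgeb,ykj,nzwie] -> 11 lines: hxm kgeb ykj nzwie gnmq qtobk guvh igs ahz uyln gqivk
Hunk 2: at line 8 remove [ahz,uyln] add [traia] -> 10 lines: hxm kgeb ykj nzwie gnmq qtobk guvh igs traia gqivk
Hunk 3: at line 2 remove [ykj,nzwie,gnmq] add [pam] -> 8 lines: hxm kgeb pam qtobk guvh igs traia gqivk
Hunk 4: at line 3 remove [guvh] add [aoha,zdt] -> 9 lines: hxm kgeb pam qtobk aoha zdt igs traia gqivk
Hunk 5: at line 7 remove [traia] add [ofgj] -> 9 lines: hxm kgeb pam qtobk aoha zdt igs ofgj gqivk

Answer: hxm
kgeb
pam
qtobk
aoha
zdt
igs
ofgj
gqivk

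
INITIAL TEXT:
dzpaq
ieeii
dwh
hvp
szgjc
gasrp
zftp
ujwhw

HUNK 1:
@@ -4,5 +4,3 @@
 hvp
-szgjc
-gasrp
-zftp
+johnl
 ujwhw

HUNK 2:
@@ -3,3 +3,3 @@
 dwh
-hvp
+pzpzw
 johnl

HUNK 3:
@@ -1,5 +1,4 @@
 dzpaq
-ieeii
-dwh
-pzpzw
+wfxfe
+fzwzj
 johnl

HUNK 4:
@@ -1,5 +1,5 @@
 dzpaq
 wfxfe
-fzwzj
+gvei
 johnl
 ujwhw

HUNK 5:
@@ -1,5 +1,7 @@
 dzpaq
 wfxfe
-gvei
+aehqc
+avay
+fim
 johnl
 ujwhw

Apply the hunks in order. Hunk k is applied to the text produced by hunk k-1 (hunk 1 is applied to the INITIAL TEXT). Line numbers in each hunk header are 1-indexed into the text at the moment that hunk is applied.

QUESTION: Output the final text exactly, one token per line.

Answer: dzpaq
wfxfe
aehqc
avay
fim
johnl
ujwhw

Derivation:
Hunk 1: at line 4 remove [szgjc,gasrp,zftp] add [johnl] -> 6 lines: dzpaq ieeii dwh hvp johnl ujwhw
Hunk 2: at line 3 remove [hvp] add [pzpzw] -> 6 lines: dzpaq ieeii dwh pzpzw johnl ujwhw
Hunk 3: at line 1 remove [ieeii,dwh,pzpzw] add [wfxfe,fzwzj] -> 5 lines: dzpaq wfxfe fzwzj johnl ujwhw
Hunk 4: at line 1 remove [fzwzj] add [gvei] -> 5 lines: dzpaq wfxfe gvei johnl ujwhw
Hunk 5: at line 1 remove [gvei] add [aehqc,avay,fim] -> 7 lines: dzpaq wfxfe aehqc avay fim johnl ujwhw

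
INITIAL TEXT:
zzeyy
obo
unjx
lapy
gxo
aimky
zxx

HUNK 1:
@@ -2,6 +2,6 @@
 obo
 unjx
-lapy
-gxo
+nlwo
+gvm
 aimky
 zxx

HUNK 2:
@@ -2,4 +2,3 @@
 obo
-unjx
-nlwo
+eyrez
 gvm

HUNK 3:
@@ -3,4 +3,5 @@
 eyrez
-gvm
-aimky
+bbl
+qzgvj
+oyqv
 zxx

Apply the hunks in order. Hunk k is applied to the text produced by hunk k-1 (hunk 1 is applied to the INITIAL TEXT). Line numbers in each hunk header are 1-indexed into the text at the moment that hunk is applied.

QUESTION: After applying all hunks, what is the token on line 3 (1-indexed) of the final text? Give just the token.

Hunk 1: at line 2 remove [lapy,gxo] add [nlwo,gvm] -> 7 lines: zzeyy obo unjx nlwo gvm aimky zxx
Hunk 2: at line 2 remove [unjx,nlwo] add [eyrez] -> 6 lines: zzeyy obo eyrez gvm aimky zxx
Hunk 3: at line 3 remove [gvm,aimky] add [bbl,qzgvj,oyqv] -> 7 lines: zzeyy obo eyrez bbl qzgvj oyqv zxx
Final line 3: eyrez

Answer: eyrez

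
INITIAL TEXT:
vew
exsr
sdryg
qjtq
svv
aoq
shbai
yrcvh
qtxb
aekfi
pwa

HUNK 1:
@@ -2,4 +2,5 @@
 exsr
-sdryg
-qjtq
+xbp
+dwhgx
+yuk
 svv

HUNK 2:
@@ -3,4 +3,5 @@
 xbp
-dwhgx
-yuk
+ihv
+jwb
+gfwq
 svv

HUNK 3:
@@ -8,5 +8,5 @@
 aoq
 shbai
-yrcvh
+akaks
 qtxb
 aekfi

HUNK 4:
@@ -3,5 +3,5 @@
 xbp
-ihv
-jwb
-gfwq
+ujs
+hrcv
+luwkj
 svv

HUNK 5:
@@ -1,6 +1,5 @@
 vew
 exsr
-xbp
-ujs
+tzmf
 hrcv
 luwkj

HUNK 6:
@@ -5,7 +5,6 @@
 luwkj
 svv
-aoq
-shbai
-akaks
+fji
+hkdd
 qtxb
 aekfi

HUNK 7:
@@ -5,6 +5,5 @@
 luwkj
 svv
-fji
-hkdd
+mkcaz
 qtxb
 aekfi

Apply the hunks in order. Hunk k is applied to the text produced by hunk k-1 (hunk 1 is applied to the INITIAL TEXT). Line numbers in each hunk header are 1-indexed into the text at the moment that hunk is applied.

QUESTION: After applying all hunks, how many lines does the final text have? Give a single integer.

Answer: 10

Derivation:
Hunk 1: at line 2 remove [sdryg,qjtq] add [xbp,dwhgx,yuk] -> 12 lines: vew exsr xbp dwhgx yuk svv aoq shbai yrcvh qtxb aekfi pwa
Hunk 2: at line 3 remove [dwhgx,yuk] add [ihv,jwb,gfwq] -> 13 lines: vew exsr xbp ihv jwb gfwq svv aoq shbai yrcvh qtxb aekfi pwa
Hunk 3: at line 8 remove [yrcvh] add [akaks] -> 13 lines: vew exsr xbp ihv jwb gfwq svv aoq shbai akaks qtxb aekfi pwa
Hunk 4: at line 3 remove [ihv,jwb,gfwq] add [ujs,hrcv,luwkj] -> 13 lines: vew exsr xbp ujs hrcv luwkj svv aoq shbai akaks qtxb aekfi pwa
Hunk 5: at line 1 remove [xbp,ujs] add [tzmf] -> 12 lines: vew exsr tzmf hrcv luwkj svv aoq shbai akaks qtxb aekfi pwa
Hunk 6: at line 5 remove [aoq,shbai,akaks] add [fji,hkdd] -> 11 lines: vew exsr tzmf hrcv luwkj svv fji hkdd qtxb aekfi pwa
Hunk 7: at line 5 remove [fji,hkdd] add [mkcaz] -> 10 lines: vew exsr tzmf hrcv luwkj svv mkcaz qtxb aekfi pwa
Final line count: 10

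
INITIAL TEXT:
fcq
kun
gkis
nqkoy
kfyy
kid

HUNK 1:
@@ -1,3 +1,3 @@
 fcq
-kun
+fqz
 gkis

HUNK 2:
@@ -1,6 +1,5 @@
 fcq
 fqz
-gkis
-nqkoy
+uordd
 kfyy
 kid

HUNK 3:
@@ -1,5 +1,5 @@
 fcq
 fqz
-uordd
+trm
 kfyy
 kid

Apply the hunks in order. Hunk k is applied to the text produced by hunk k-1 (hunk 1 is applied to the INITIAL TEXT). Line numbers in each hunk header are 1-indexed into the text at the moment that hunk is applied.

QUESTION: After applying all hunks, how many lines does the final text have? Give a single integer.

Hunk 1: at line 1 remove [kun] add [fqz] -> 6 lines: fcq fqz gkis nqkoy kfyy kid
Hunk 2: at line 1 remove [gkis,nqkoy] add [uordd] -> 5 lines: fcq fqz uordd kfyy kid
Hunk 3: at line 1 remove [uordd] add [trm] -> 5 lines: fcq fqz trm kfyy kid
Final line count: 5

Answer: 5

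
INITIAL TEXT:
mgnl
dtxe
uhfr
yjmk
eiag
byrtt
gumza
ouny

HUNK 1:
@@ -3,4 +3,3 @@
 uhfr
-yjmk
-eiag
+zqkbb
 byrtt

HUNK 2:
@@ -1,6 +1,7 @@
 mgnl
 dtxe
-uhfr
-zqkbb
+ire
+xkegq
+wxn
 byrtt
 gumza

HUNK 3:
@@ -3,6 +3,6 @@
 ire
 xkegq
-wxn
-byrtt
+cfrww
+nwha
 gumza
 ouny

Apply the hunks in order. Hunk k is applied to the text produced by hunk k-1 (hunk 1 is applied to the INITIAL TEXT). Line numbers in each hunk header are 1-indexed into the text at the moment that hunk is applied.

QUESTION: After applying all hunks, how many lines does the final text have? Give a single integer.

Answer: 8

Derivation:
Hunk 1: at line 3 remove [yjmk,eiag] add [zqkbb] -> 7 lines: mgnl dtxe uhfr zqkbb byrtt gumza ouny
Hunk 2: at line 1 remove [uhfr,zqkbb] add [ire,xkegq,wxn] -> 8 lines: mgnl dtxe ire xkegq wxn byrtt gumza ouny
Hunk 3: at line 3 remove [wxn,byrtt] add [cfrww,nwha] -> 8 lines: mgnl dtxe ire xkegq cfrww nwha gumza ouny
Final line count: 8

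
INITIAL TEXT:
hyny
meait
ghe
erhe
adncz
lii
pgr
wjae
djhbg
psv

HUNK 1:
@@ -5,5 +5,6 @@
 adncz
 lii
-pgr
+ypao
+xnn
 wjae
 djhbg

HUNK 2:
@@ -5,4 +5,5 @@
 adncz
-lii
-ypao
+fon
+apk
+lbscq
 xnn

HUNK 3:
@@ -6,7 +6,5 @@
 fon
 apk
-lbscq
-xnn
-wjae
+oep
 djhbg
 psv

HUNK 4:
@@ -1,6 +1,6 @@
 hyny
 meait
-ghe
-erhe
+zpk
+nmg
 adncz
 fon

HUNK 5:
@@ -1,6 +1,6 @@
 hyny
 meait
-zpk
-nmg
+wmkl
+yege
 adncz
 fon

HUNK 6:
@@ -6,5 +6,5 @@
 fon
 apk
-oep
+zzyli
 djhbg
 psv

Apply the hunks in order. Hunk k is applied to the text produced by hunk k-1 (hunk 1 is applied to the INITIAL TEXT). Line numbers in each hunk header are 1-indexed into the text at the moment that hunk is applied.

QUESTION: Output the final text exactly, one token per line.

Answer: hyny
meait
wmkl
yege
adncz
fon
apk
zzyli
djhbg
psv

Derivation:
Hunk 1: at line 5 remove [pgr] add [ypao,xnn] -> 11 lines: hyny meait ghe erhe adncz lii ypao xnn wjae djhbg psv
Hunk 2: at line 5 remove [lii,ypao] add [fon,apk,lbscq] -> 12 lines: hyny meait ghe erhe adncz fon apk lbscq xnn wjae djhbg psv
Hunk 3: at line 6 remove [lbscq,xnn,wjae] add [oep] -> 10 lines: hyny meait ghe erhe adncz fon apk oep djhbg psv
Hunk 4: at line 1 remove [ghe,erhe] add [zpk,nmg] -> 10 lines: hyny meait zpk nmg adncz fon apk oep djhbg psv
Hunk 5: at line 1 remove [zpk,nmg] add [wmkl,yege] -> 10 lines: hyny meait wmkl yege adncz fon apk oep djhbg psv
Hunk 6: at line 6 remove [oep] add [zzyli] -> 10 lines: hyny meait wmkl yege adncz fon apk zzyli djhbg psv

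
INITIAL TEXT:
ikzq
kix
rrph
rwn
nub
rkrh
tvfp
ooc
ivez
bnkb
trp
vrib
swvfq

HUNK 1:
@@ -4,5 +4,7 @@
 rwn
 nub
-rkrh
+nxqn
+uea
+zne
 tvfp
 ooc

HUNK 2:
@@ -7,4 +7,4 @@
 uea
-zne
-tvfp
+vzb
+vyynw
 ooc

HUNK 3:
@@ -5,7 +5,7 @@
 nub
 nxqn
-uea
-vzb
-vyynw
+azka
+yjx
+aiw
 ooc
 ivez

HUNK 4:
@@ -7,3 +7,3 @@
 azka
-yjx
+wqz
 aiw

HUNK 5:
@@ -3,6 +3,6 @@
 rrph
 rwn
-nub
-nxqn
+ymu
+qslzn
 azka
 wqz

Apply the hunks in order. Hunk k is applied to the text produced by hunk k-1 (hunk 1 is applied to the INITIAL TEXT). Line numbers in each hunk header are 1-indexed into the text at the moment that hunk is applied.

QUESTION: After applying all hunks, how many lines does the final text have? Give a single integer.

Answer: 15

Derivation:
Hunk 1: at line 4 remove [rkrh] add [nxqn,uea,zne] -> 15 lines: ikzq kix rrph rwn nub nxqn uea zne tvfp ooc ivez bnkb trp vrib swvfq
Hunk 2: at line 7 remove [zne,tvfp] add [vzb,vyynw] -> 15 lines: ikzq kix rrph rwn nub nxqn uea vzb vyynw ooc ivez bnkb trp vrib swvfq
Hunk 3: at line 5 remove [uea,vzb,vyynw] add [azka,yjx,aiw] -> 15 lines: ikzq kix rrph rwn nub nxqn azka yjx aiw ooc ivez bnkb trp vrib swvfq
Hunk 4: at line 7 remove [yjx] add [wqz] -> 15 lines: ikzq kix rrph rwn nub nxqn azka wqz aiw ooc ivez bnkb trp vrib swvfq
Hunk 5: at line 3 remove [nub,nxqn] add [ymu,qslzn] -> 15 lines: ikzq kix rrph rwn ymu qslzn azka wqz aiw ooc ivez bnkb trp vrib swvfq
Final line count: 15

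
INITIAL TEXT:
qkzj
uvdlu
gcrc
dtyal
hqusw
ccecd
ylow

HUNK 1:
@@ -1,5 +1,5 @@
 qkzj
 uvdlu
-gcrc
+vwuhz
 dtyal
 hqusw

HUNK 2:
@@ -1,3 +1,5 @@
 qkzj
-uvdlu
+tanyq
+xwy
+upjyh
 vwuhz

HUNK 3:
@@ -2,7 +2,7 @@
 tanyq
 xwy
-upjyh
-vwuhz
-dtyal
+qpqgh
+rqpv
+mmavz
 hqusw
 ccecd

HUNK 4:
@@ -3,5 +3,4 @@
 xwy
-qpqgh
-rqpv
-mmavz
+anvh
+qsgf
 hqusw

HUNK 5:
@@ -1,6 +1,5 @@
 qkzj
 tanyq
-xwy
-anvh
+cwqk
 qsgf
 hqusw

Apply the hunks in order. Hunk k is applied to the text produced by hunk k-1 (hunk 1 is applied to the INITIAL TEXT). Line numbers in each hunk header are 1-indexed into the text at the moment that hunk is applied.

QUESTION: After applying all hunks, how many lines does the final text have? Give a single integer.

Answer: 7

Derivation:
Hunk 1: at line 1 remove [gcrc] add [vwuhz] -> 7 lines: qkzj uvdlu vwuhz dtyal hqusw ccecd ylow
Hunk 2: at line 1 remove [uvdlu] add [tanyq,xwy,upjyh] -> 9 lines: qkzj tanyq xwy upjyh vwuhz dtyal hqusw ccecd ylow
Hunk 3: at line 2 remove [upjyh,vwuhz,dtyal] add [qpqgh,rqpv,mmavz] -> 9 lines: qkzj tanyq xwy qpqgh rqpv mmavz hqusw ccecd ylow
Hunk 4: at line 3 remove [qpqgh,rqpv,mmavz] add [anvh,qsgf] -> 8 lines: qkzj tanyq xwy anvh qsgf hqusw ccecd ylow
Hunk 5: at line 1 remove [xwy,anvh] add [cwqk] -> 7 lines: qkzj tanyq cwqk qsgf hqusw ccecd ylow
Final line count: 7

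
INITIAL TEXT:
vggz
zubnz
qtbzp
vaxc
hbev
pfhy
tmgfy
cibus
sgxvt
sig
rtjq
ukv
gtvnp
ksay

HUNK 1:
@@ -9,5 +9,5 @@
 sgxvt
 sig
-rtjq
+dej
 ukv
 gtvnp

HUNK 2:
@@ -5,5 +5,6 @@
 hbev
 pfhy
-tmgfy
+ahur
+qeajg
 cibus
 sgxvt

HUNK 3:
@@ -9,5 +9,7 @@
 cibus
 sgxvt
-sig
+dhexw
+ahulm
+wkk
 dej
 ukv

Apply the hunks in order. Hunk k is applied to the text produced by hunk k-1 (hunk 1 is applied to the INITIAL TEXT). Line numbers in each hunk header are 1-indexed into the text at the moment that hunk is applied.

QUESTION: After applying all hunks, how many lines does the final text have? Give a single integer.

Hunk 1: at line 9 remove [rtjq] add [dej] -> 14 lines: vggz zubnz qtbzp vaxc hbev pfhy tmgfy cibus sgxvt sig dej ukv gtvnp ksay
Hunk 2: at line 5 remove [tmgfy] add [ahur,qeajg] -> 15 lines: vggz zubnz qtbzp vaxc hbev pfhy ahur qeajg cibus sgxvt sig dej ukv gtvnp ksay
Hunk 3: at line 9 remove [sig] add [dhexw,ahulm,wkk] -> 17 lines: vggz zubnz qtbzp vaxc hbev pfhy ahur qeajg cibus sgxvt dhexw ahulm wkk dej ukv gtvnp ksay
Final line count: 17

Answer: 17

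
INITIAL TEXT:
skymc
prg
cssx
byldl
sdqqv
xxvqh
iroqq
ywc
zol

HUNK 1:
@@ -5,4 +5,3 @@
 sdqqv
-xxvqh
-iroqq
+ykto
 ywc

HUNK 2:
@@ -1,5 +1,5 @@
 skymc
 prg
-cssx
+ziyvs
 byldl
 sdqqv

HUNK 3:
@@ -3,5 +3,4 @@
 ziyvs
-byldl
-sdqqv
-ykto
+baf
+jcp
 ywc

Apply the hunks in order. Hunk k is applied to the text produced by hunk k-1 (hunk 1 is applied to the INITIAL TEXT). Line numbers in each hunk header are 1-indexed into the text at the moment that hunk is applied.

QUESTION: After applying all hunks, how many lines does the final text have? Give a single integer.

Answer: 7

Derivation:
Hunk 1: at line 5 remove [xxvqh,iroqq] add [ykto] -> 8 lines: skymc prg cssx byldl sdqqv ykto ywc zol
Hunk 2: at line 1 remove [cssx] add [ziyvs] -> 8 lines: skymc prg ziyvs byldl sdqqv ykto ywc zol
Hunk 3: at line 3 remove [byldl,sdqqv,ykto] add [baf,jcp] -> 7 lines: skymc prg ziyvs baf jcp ywc zol
Final line count: 7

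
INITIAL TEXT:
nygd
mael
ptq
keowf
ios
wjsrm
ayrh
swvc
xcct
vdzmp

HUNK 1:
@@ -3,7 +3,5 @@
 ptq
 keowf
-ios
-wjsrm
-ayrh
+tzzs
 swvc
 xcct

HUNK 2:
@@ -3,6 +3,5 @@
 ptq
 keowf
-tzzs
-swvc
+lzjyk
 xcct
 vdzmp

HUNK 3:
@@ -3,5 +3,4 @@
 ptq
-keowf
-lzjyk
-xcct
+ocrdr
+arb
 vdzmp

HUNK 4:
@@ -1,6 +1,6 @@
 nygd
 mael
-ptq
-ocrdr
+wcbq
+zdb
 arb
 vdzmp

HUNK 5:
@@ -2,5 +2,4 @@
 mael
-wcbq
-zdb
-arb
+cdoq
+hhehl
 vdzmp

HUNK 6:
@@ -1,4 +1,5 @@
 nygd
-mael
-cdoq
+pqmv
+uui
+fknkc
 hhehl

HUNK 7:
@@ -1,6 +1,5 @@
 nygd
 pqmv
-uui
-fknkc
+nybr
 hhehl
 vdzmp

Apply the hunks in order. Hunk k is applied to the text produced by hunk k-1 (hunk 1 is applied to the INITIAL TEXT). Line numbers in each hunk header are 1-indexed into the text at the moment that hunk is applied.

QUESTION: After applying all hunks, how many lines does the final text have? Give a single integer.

Hunk 1: at line 3 remove [ios,wjsrm,ayrh] add [tzzs] -> 8 lines: nygd mael ptq keowf tzzs swvc xcct vdzmp
Hunk 2: at line 3 remove [tzzs,swvc] add [lzjyk] -> 7 lines: nygd mael ptq keowf lzjyk xcct vdzmp
Hunk 3: at line 3 remove [keowf,lzjyk,xcct] add [ocrdr,arb] -> 6 lines: nygd mael ptq ocrdr arb vdzmp
Hunk 4: at line 1 remove [ptq,ocrdr] add [wcbq,zdb] -> 6 lines: nygd mael wcbq zdb arb vdzmp
Hunk 5: at line 2 remove [wcbq,zdb,arb] add [cdoq,hhehl] -> 5 lines: nygd mael cdoq hhehl vdzmp
Hunk 6: at line 1 remove [mael,cdoq] add [pqmv,uui,fknkc] -> 6 lines: nygd pqmv uui fknkc hhehl vdzmp
Hunk 7: at line 1 remove [uui,fknkc] add [nybr] -> 5 lines: nygd pqmv nybr hhehl vdzmp
Final line count: 5

Answer: 5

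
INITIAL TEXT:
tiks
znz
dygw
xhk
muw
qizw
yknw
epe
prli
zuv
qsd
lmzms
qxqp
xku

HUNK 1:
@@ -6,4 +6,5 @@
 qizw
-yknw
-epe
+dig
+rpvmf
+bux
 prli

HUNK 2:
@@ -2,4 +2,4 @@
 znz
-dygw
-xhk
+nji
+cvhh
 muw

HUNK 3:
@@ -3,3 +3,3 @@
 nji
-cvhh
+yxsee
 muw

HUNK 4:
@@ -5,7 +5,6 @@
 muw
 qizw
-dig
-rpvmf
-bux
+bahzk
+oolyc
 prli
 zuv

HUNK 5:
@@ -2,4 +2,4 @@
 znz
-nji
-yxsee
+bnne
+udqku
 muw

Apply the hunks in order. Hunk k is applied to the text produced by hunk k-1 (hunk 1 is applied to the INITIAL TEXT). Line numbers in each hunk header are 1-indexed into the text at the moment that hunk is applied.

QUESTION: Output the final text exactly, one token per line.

Answer: tiks
znz
bnne
udqku
muw
qizw
bahzk
oolyc
prli
zuv
qsd
lmzms
qxqp
xku

Derivation:
Hunk 1: at line 6 remove [yknw,epe] add [dig,rpvmf,bux] -> 15 lines: tiks znz dygw xhk muw qizw dig rpvmf bux prli zuv qsd lmzms qxqp xku
Hunk 2: at line 2 remove [dygw,xhk] add [nji,cvhh] -> 15 lines: tiks znz nji cvhh muw qizw dig rpvmf bux prli zuv qsd lmzms qxqp xku
Hunk 3: at line 3 remove [cvhh] add [yxsee] -> 15 lines: tiks znz nji yxsee muw qizw dig rpvmf bux prli zuv qsd lmzms qxqp xku
Hunk 4: at line 5 remove [dig,rpvmf,bux] add [bahzk,oolyc] -> 14 lines: tiks znz nji yxsee muw qizw bahzk oolyc prli zuv qsd lmzms qxqp xku
Hunk 5: at line 2 remove [nji,yxsee] add [bnne,udqku] -> 14 lines: tiks znz bnne udqku muw qizw bahzk oolyc prli zuv qsd lmzms qxqp xku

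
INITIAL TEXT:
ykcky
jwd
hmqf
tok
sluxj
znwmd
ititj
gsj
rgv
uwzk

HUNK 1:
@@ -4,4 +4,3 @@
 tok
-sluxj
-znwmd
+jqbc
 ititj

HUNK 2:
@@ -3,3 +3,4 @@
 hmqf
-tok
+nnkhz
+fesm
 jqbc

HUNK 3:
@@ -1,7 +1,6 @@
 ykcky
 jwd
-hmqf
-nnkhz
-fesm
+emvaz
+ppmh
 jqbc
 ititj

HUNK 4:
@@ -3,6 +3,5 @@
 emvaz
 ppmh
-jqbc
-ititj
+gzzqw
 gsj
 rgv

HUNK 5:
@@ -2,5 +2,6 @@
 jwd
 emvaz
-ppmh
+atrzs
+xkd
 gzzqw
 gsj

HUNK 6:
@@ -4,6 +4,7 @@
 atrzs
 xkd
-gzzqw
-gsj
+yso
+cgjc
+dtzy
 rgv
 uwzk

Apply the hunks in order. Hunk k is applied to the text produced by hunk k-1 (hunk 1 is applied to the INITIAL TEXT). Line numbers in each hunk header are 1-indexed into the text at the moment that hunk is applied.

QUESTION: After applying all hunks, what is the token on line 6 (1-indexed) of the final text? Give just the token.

Hunk 1: at line 4 remove [sluxj,znwmd] add [jqbc] -> 9 lines: ykcky jwd hmqf tok jqbc ititj gsj rgv uwzk
Hunk 2: at line 3 remove [tok] add [nnkhz,fesm] -> 10 lines: ykcky jwd hmqf nnkhz fesm jqbc ititj gsj rgv uwzk
Hunk 3: at line 1 remove [hmqf,nnkhz,fesm] add [emvaz,ppmh] -> 9 lines: ykcky jwd emvaz ppmh jqbc ititj gsj rgv uwzk
Hunk 4: at line 3 remove [jqbc,ititj] add [gzzqw] -> 8 lines: ykcky jwd emvaz ppmh gzzqw gsj rgv uwzk
Hunk 5: at line 2 remove [ppmh] add [atrzs,xkd] -> 9 lines: ykcky jwd emvaz atrzs xkd gzzqw gsj rgv uwzk
Hunk 6: at line 4 remove [gzzqw,gsj] add [yso,cgjc,dtzy] -> 10 lines: ykcky jwd emvaz atrzs xkd yso cgjc dtzy rgv uwzk
Final line 6: yso

Answer: yso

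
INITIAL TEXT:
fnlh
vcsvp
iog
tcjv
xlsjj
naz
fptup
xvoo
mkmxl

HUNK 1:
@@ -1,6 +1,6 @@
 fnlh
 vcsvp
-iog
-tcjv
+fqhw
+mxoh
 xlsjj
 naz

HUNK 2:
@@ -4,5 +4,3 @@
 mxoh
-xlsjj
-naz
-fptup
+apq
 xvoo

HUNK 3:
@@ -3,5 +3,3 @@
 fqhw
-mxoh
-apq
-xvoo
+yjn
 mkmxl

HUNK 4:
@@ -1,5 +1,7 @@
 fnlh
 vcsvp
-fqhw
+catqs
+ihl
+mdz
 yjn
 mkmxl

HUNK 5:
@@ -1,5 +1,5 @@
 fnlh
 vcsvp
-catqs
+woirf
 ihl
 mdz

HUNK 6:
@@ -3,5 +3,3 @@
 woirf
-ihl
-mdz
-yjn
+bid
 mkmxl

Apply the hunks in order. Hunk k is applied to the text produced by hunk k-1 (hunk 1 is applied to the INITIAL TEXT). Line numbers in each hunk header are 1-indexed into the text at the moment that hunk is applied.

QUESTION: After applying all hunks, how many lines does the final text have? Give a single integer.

Hunk 1: at line 1 remove [iog,tcjv] add [fqhw,mxoh] -> 9 lines: fnlh vcsvp fqhw mxoh xlsjj naz fptup xvoo mkmxl
Hunk 2: at line 4 remove [xlsjj,naz,fptup] add [apq] -> 7 lines: fnlh vcsvp fqhw mxoh apq xvoo mkmxl
Hunk 3: at line 3 remove [mxoh,apq,xvoo] add [yjn] -> 5 lines: fnlh vcsvp fqhw yjn mkmxl
Hunk 4: at line 1 remove [fqhw] add [catqs,ihl,mdz] -> 7 lines: fnlh vcsvp catqs ihl mdz yjn mkmxl
Hunk 5: at line 1 remove [catqs] add [woirf] -> 7 lines: fnlh vcsvp woirf ihl mdz yjn mkmxl
Hunk 6: at line 3 remove [ihl,mdz,yjn] add [bid] -> 5 lines: fnlh vcsvp woirf bid mkmxl
Final line count: 5

Answer: 5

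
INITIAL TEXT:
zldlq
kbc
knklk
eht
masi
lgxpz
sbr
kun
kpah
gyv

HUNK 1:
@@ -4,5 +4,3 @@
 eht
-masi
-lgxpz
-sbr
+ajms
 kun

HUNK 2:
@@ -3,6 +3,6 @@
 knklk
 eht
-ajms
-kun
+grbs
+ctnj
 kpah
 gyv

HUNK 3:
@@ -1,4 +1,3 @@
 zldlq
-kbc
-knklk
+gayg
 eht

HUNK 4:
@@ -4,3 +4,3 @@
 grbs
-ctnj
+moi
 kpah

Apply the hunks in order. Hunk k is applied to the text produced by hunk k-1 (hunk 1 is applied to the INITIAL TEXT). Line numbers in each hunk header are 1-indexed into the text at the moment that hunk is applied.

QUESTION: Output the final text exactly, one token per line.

Answer: zldlq
gayg
eht
grbs
moi
kpah
gyv

Derivation:
Hunk 1: at line 4 remove [masi,lgxpz,sbr] add [ajms] -> 8 lines: zldlq kbc knklk eht ajms kun kpah gyv
Hunk 2: at line 3 remove [ajms,kun] add [grbs,ctnj] -> 8 lines: zldlq kbc knklk eht grbs ctnj kpah gyv
Hunk 3: at line 1 remove [kbc,knklk] add [gayg] -> 7 lines: zldlq gayg eht grbs ctnj kpah gyv
Hunk 4: at line 4 remove [ctnj] add [moi] -> 7 lines: zldlq gayg eht grbs moi kpah gyv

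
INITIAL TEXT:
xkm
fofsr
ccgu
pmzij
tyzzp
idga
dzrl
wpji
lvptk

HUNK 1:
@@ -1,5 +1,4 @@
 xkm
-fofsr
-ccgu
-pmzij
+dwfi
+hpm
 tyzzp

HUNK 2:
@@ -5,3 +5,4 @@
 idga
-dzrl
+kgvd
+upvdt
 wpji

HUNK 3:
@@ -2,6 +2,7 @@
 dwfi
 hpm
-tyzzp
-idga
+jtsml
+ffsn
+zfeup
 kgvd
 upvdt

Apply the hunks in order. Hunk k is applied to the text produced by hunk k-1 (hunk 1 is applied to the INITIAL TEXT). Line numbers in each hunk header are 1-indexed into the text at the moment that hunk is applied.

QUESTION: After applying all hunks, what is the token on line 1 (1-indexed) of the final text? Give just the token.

Hunk 1: at line 1 remove [fofsr,ccgu,pmzij] add [dwfi,hpm] -> 8 lines: xkm dwfi hpm tyzzp idga dzrl wpji lvptk
Hunk 2: at line 5 remove [dzrl] add [kgvd,upvdt] -> 9 lines: xkm dwfi hpm tyzzp idga kgvd upvdt wpji lvptk
Hunk 3: at line 2 remove [tyzzp,idga] add [jtsml,ffsn,zfeup] -> 10 lines: xkm dwfi hpm jtsml ffsn zfeup kgvd upvdt wpji lvptk
Final line 1: xkm

Answer: xkm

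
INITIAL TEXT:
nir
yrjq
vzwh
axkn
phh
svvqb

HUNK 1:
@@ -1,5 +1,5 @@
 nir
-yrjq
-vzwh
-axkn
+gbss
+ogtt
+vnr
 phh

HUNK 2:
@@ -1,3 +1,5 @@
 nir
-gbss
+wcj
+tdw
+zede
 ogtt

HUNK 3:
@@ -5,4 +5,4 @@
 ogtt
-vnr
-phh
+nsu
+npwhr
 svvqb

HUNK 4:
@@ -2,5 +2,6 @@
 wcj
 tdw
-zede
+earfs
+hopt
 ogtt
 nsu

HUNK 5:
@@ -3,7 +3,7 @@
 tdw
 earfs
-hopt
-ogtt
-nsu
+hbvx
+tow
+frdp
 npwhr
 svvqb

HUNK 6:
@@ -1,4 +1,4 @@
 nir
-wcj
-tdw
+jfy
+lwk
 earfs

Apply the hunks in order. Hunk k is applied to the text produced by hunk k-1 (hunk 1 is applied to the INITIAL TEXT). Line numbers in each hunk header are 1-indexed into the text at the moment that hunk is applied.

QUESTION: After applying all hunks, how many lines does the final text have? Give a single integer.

Hunk 1: at line 1 remove [yrjq,vzwh,axkn] add [gbss,ogtt,vnr] -> 6 lines: nir gbss ogtt vnr phh svvqb
Hunk 2: at line 1 remove [gbss] add [wcj,tdw,zede] -> 8 lines: nir wcj tdw zede ogtt vnr phh svvqb
Hunk 3: at line 5 remove [vnr,phh] add [nsu,npwhr] -> 8 lines: nir wcj tdw zede ogtt nsu npwhr svvqb
Hunk 4: at line 2 remove [zede] add [earfs,hopt] -> 9 lines: nir wcj tdw earfs hopt ogtt nsu npwhr svvqb
Hunk 5: at line 3 remove [hopt,ogtt,nsu] add [hbvx,tow,frdp] -> 9 lines: nir wcj tdw earfs hbvx tow frdp npwhr svvqb
Hunk 6: at line 1 remove [wcj,tdw] add [jfy,lwk] -> 9 lines: nir jfy lwk earfs hbvx tow frdp npwhr svvqb
Final line count: 9

Answer: 9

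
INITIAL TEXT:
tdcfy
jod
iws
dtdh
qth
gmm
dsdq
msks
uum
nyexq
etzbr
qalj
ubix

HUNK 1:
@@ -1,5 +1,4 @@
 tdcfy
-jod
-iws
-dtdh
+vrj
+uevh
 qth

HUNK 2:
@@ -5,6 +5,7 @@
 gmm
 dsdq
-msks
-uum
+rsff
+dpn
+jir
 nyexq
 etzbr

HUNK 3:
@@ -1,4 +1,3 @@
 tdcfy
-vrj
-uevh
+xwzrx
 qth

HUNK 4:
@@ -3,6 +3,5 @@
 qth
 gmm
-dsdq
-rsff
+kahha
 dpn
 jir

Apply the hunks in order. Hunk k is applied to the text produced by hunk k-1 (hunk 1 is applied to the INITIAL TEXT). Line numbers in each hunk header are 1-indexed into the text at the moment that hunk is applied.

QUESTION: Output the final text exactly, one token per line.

Hunk 1: at line 1 remove [jod,iws,dtdh] add [vrj,uevh] -> 12 lines: tdcfy vrj uevh qth gmm dsdq msks uum nyexq etzbr qalj ubix
Hunk 2: at line 5 remove [msks,uum] add [rsff,dpn,jir] -> 13 lines: tdcfy vrj uevh qth gmm dsdq rsff dpn jir nyexq etzbr qalj ubix
Hunk 3: at line 1 remove [vrj,uevh] add [xwzrx] -> 12 lines: tdcfy xwzrx qth gmm dsdq rsff dpn jir nyexq etzbr qalj ubix
Hunk 4: at line 3 remove [dsdq,rsff] add [kahha] -> 11 lines: tdcfy xwzrx qth gmm kahha dpn jir nyexq etzbr qalj ubix

Answer: tdcfy
xwzrx
qth
gmm
kahha
dpn
jir
nyexq
etzbr
qalj
ubix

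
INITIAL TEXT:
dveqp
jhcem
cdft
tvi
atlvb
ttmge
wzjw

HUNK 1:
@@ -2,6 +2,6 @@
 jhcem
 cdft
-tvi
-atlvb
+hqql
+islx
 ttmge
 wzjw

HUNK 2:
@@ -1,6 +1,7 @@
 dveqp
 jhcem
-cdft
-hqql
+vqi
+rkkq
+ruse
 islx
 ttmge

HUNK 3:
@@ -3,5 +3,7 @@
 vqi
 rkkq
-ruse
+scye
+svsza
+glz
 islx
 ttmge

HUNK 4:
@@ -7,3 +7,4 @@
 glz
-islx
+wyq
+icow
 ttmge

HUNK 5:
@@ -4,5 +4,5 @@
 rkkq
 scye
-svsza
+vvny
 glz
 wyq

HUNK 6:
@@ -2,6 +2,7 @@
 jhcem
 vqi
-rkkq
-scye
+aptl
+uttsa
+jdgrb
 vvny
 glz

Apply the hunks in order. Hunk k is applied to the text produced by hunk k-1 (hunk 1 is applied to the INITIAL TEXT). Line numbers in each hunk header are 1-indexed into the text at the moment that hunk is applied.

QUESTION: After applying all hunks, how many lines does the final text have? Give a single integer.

Hunk 1: at line 2 remove [tvi,atlvb] add [hqql,islx] -> 7 lines: dveqp jhcem cdft hqql islx ttmge wzjw
Hunk 2: at line 1 remove [cdft,hqql] add [vqi,rkkq,ruse] -> 8 lines: dveqp jhcem vqi rkkq ruse islx ttmge wzjw
Hunk 3: at line 3 remove [ruse] add [scye,svsza,glz] -> 10 lines: dveqp jhcem vqi rkkq scye svsza glz islx ttmge wzjw
Hunk 4: at line 7 remove [islx] add [wyq,icow] -> 11 lines: dveqp jhcem vqi rkkq scye svsza glz wyq icow ttmge wzjw
Hunk 5: at line 4 remove [svsza] add [vvny] -> 11 lines: dveqp jhcem vqi rkkq scye vvny glz wyq icow ttmge wzjw
Hunk 6: at line 2 remove [rkkq,scye] add [aptl,uttsa,jdgrb] -> 12 lines: dveqp jhcem vqi aptl uttsa jdgrb vvny glz wyq icow ttmge wzjw
Final line count: 12

Answer: 12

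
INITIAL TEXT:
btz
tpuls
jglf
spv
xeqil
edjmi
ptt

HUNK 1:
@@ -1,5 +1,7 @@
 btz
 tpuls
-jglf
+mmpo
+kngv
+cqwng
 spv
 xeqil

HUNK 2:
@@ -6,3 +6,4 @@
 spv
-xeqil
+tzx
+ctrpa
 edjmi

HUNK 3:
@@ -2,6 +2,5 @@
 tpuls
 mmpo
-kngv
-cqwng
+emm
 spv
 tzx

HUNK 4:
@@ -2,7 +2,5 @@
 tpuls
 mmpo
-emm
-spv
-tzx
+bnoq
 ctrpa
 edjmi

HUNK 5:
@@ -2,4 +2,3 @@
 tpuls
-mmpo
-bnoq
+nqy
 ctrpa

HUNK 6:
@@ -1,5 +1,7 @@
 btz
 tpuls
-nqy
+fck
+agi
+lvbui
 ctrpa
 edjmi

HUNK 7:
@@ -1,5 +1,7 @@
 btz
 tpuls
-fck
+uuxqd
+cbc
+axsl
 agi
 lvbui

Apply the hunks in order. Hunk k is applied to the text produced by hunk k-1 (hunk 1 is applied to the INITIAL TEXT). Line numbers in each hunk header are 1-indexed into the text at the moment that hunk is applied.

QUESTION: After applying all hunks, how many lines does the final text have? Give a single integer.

Answer: 10

Derivation:
Hunk 1: at line 1 remove [jglf] add [mmpo,kngv,cqwng] -> 9 lines: btz tpuls mmpo kngv cqwng spv xeqil edjmi ptt
Hunk 2: at line 6 remove [xeqil] add [tzx,ctrpa] -> 10 lines: btz tpuls mmpo kngv cqwng spv tzx ctrpa edjmi ptt
Hunk 3: at line 2 remove [kngv,cqwng] add [emm] -> 9 lines: btz tpuls mmpo emm spv tzx ctrpa edjmi ptt
Hunk 4: at line 2 remove [emm,spv,tzx] add [bnoq] -> 7 lines: btz tpuls mmpo bnoq ctrpa edjmi ptt
Hunk 5: at line 2 remove [mmpo,bnoq] add [nqy] -> 6 lines: btz tpuls nqy ctrpa edjmi ptt
Hunk 6: at line 1 remove [nqy] add [fck,agi,lvbui] -> 8 lines: btz tpuls fck agi lvbui ctrpa edjmi ptt
Hunk 7: at line 1 remove [fck] add [uuxqd,cbc,axsl] -> 10 lines: btz tpuls uuxqd cbc axsl agi lvbui ctrpa edjmi ptt
Final line count: 10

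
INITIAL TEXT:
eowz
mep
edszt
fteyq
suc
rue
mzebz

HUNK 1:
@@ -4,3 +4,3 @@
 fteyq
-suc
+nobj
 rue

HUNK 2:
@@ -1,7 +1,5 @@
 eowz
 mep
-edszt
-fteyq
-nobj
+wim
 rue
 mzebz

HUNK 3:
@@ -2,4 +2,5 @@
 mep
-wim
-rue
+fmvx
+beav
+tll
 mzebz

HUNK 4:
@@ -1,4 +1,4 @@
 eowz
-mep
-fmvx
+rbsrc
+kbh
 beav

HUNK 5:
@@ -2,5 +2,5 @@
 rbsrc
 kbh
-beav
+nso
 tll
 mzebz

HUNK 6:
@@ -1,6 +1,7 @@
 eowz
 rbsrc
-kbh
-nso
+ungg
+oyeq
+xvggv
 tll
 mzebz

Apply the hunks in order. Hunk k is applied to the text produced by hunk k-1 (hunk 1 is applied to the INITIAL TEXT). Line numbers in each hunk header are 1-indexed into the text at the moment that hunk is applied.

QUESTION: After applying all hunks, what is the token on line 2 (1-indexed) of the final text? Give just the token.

Answer: rbsrc

Derivation:
Hunk 1: at line 4 remove [suc] add [nobj] -> 7 lines: eowz mep edszt fteyq nobj rue mzebz
Hunk 2: at line 1 remove [edszt,fteyq,nobj] add [wim] -> 5 lines: eowz mep wim rue mzebz
Hunk 3: at line 2 remove [wim,rue] add [fmvx,beav,tll] -> 6 lines: eowz mep fmvx beav tll mzebz
Hunk 4: at line 1 remove [mep,fmvx] add [rbsrc,kbh] -> 6 lines: eowz rbsrc kbh beav tll mzebz
Hunk 5: at line 2 remove [beav] add [nso] -> 6 lines: eowz rbsrc kbh nso tll mzebz
Hunk 6: at line 1 remove [kbh,nso] add [ungg,oyeq,xvggv] -> 7 lines: eowz rbsrc ungg oyeq xvggv tll mzebz
Final line 2: rbsrc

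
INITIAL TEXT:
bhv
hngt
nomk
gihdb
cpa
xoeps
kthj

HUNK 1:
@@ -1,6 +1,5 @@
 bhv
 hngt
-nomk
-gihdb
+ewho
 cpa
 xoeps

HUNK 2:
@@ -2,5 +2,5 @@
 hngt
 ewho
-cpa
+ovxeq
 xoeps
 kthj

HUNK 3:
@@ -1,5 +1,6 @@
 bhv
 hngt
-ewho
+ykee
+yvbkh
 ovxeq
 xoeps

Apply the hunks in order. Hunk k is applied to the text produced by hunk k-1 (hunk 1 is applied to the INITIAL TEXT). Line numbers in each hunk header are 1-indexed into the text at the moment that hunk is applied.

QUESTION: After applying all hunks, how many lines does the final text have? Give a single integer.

Hunk 1: at line 1 remove [nomk,gihdb] add [ewho] -> 6 lines: bhv hngt ewho cpa xoeps kthj
Hunk 2: at line 2 remove [cpa] add [ovxeq] -> 6 lines: bhv hngt ewho ovxeq xoeps kthj
Hunk 3: at line 1 remove [ewho] add [ykee,yvbkh] -> 7 lines: bhv hngt ykee yvbkh ovxeq xoeps kthj
Final line count: 7

Answer: 7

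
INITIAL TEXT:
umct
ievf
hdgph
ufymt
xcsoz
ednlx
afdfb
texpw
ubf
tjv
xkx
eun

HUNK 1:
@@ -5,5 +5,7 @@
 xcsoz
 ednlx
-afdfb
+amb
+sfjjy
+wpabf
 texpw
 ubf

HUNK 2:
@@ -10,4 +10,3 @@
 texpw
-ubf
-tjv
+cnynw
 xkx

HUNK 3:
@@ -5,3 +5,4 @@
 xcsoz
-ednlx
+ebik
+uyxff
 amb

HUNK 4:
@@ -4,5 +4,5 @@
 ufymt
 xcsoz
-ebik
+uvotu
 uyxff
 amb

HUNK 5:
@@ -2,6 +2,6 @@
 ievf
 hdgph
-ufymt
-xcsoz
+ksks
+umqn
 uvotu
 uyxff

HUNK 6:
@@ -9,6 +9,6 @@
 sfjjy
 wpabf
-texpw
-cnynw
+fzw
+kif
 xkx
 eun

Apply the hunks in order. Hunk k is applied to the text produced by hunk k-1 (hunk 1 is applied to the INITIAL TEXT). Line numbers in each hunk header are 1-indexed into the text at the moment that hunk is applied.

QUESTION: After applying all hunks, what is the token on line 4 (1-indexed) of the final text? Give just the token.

Hunk 1: at line 5 remove [afdfb] add [amb,sfjjy,wpabf] -> 14 lines: umct ievf hdgph ufymt xcsoz ednlx amb sfjjy wpabf texpw ubf tjv xkx eun
Hunk 2: at line 10 remove [ubf,tjv] add [cnynw] -> 13 lines: umct ievf hdgph ufymt xcsoz ednlx amb sfjjy wpabf texpw cnynw xkx eun
Hunk 3: at line 5 remove [ednlx] add [ebik,uyxff] -> 14 lines: umct ievf hdgph ufymt xcsoz ebik uyxff amb sfjjy wpabf texpw cnynw xkx eun
Hunk 4: at line 4 remove [ebik] add [uvotu] -> 14 lines: umct ievf hdgph ufymt xcsoz uvotu uyxff amb sfjjy wpabf texpw cnynw xkx eun
Hunk 5: at line 2 remove [ufymt,xcsoz] add [ksks,umqn] -> 14 lines: umct ievf hdgph ksks umqn uvotu uyxff amb sfjjy wpabf texpw cnynw xkx eun
Hunk 6: at line 9 remove [texpw,cnynw] add [fzw,kif] -> 14 lines: umct ievf hdgph ksks umqn uvotu uyxff amb sfjjy wpabf fzw kif xkx eun
Final line 4: ksks

Answer: ksks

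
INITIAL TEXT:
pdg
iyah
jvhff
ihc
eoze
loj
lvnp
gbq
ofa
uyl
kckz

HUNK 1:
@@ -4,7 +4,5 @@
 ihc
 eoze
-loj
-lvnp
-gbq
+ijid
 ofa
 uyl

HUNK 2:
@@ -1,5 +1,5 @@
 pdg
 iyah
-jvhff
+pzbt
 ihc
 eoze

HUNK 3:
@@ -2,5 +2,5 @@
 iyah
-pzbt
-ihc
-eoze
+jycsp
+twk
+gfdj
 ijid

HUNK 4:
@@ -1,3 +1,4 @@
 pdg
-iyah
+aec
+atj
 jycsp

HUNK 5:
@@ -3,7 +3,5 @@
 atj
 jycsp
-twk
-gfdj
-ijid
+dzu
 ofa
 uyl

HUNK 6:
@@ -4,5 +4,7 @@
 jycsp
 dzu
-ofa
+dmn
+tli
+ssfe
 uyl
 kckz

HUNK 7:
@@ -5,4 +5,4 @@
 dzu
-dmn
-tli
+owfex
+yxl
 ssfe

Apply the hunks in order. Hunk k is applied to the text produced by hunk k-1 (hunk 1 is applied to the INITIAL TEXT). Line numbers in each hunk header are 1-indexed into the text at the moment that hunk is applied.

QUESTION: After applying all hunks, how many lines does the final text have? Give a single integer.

Hunk 1: at line 4 remove [loj,lvnp,gbq] add [ijid] -> 9 lines: pdg iyah jvhff ihc eoze ijid ofa uyl kckz
Hunk 2: at line 1 remove [jvhff] add [pzbt] -> 9 lines: pdg iyah pzbt ihc eoze ijid ofa uyl kckz
Hunk 3: at line 2 remove [pzbt,ihc,eoze] add [jycsp,twk,gfdj] -> 9 lines: pdg iyah jycsp twk gfdj ijid ofa uyl kckz
Hunk 4: at line 1 remove [iyah] add [aec,atj] -> 10 lines: pdg aec atj jycsp twk gfdj ijid ofa uyl kckz
Hunk 5: at line 3 remove [twk,gfdj,ijid] add [dzu] -> 8 lines: pdg aec atj jycsp dzu ofa uyl kckz
Hunk 6: at line 4 remove [ofa] add [dmn,tli,ssfe] -> 10 lines: pdg aec atj jycsp dzu dmn tli ssfe uyl kckz
Hunk 7: at line 5 remove [dmn,tli] add [owfex,yxl] -> 10 lines: pdg aec atj jycsp dzu owfex yxl ssfe uyl kckz
Final line count: 10

Answer: 10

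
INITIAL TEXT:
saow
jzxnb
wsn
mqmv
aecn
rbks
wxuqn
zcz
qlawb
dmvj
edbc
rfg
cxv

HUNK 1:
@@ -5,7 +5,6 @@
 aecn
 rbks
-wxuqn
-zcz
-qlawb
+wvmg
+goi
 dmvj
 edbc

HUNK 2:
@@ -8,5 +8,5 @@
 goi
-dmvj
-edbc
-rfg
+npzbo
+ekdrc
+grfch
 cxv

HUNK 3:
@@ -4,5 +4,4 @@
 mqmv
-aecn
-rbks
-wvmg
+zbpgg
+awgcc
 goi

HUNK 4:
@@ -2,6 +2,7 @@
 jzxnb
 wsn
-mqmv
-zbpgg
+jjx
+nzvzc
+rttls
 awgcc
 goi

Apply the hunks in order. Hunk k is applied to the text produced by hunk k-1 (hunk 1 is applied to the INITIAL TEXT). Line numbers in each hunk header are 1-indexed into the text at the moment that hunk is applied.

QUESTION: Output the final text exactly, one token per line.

Answer: saow
jzxnb
wsn
jjx
nzvzc
rttls
awgcc
goi
npzbo
ekdrc
grfch
cxv

Derivation:
Hunk 1: at line 5 remove [wxuqn,zcz,qlawb] add [wvmg,goi] -> 12 lines: saow jzxnb wsn mqmv aecn rbks wvmg goi dmvj edbc rfg cxv
Hunk 2: at line 8 remove [dmvj,edbc,rfg] add [npzbo,ekdrc,grfch] -> 12 lines: saow jzxnb wsn mqmv aecn rbks wvmg goi npzbo ekdrc grfch cxv
Hunk 3: at line 4 remove [aecn,rbks,wvmg] add [zbpgg,awgcc] -> 11 lines: saow jzxnb wsn mqmv zbpgg awgcc goi npzbo ekdrc grfch cxv
Hunk 4: at line 2 remove [mqmv,zbpgg] add [jjx,nzvzc,rttls] -> 12 lines: saow jzxnb wsn jjx nzvzc rttls awgcc goi npzbo ekdrc grfch cxv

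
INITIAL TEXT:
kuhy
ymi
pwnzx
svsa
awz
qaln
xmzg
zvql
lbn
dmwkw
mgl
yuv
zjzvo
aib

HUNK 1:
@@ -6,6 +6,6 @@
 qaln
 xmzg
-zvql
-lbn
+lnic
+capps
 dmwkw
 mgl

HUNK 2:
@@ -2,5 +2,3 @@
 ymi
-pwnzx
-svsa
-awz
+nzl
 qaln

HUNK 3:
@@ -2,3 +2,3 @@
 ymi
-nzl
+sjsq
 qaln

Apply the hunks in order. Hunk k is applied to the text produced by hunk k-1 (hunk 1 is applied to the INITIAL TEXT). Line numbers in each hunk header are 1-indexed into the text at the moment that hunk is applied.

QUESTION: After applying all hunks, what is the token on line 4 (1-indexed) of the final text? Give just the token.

Hunk 1: at line 6 remove [zvql,lbn] add [lnic,capps] -> 14 lines: kuhy ymi pwnzx svsa awz qaln xmzg lnic capps dmwkw mgl yuv zjzvo aib
Hunk 2: at line 2 remove [pwnzx,svsa,awz] add [nzl] -> 12 lines: kuhy ymi nzl qaln xmzg lnic capps dmwkw mgl yuv zjzvo aib
Hunk 3: at line 2 remove [nzl] add [sjsq] -> 12 lines: kuhy ymi sjsq qaln xmzg lnic capps dmwkw mgl yuv zjzvo aib
Final line 4: qaln

Answer: qaln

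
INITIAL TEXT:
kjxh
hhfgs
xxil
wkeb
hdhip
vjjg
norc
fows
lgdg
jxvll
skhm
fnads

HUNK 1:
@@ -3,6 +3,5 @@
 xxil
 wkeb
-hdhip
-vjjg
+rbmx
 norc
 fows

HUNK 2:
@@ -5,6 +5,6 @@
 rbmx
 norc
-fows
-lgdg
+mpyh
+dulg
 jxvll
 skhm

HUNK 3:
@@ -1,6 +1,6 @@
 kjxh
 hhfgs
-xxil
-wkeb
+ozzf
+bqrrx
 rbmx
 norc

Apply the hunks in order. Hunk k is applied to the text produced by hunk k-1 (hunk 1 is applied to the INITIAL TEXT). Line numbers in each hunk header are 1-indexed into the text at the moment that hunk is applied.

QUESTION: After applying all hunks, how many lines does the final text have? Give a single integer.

Answer: 11

Derivation:
Hunk 1: at line 3 remove [hdhip,vjjg] add [rbmx] -> 11 lines: kjxh hhfgs xxil wkeb rbmx norc fows lgdg jxvll skhm fnads
Hunk 2: at line 5 remove [fows,lgdg] add [mpyh,dulg] -> 11 lines: kjxh hhfgs xxil wkeb rbmx norc mpyh dulg jxvll skhm fnads
Hunk 3: at line 1 remove [xxil,wkeb] add [ozzf,bqrrx] -> 11 lines: kjxh hhfgs ozzf bqrrx rbmx norc mpyh dulg jxvll skhm fnads
Final line count: 11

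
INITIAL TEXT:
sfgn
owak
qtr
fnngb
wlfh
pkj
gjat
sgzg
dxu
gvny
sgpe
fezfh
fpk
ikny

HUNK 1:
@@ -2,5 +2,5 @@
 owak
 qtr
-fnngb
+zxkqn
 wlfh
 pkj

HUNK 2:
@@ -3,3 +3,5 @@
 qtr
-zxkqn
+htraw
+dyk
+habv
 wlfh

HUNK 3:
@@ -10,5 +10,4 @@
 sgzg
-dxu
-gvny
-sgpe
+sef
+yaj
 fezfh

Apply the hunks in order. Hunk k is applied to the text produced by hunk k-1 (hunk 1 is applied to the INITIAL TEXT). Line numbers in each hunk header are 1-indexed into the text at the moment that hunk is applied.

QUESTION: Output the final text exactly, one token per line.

Answer: sfgn
owak
qtr
htraw
dyk
habv
wlfh
pkj
gjat
sgzg
sef
yaj
fezfh
fpk
ikny

Derivation:
Hunk 1: at line 2 remove [fnngb] add [zxkqn] -> 14 lines: sfgn owak qtr zxkqn wlfh pkj gjat sgzg dxu gvny sgpe fezfh fpk ikny
Hunk 2: at line 3 remove [zxkqn] add [htraw,dyk,habv] -> 16 lines: sfgn owak qtr htraw dyk habv wlfh pkj gjat sgzg dxu gvny sgpe fezfh fpk ikny
Hunk 3: at line 10 remove [dxu,gvny,sgpe] add [sef,yaj] -> 15 lines: sfgn owak qtr htraw dyk habv wlfh pkj gjat sgzg sef yaj fezfh fpk ikny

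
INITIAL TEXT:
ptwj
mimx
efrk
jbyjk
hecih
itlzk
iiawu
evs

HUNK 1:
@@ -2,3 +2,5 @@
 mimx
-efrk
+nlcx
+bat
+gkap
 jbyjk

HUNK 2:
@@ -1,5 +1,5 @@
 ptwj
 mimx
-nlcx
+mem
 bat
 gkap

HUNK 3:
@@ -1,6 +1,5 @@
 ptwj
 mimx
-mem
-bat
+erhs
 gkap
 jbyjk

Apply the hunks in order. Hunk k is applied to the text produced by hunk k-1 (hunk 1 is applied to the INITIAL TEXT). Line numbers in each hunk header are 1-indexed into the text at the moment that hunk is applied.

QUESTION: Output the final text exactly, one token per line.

Hunk 1: at line 2 remove [efrk] add [nlcx,bat,gkap] -> 10 lines: ptwj mimx nlcx bat gkap jbyjk hecih itlzk iiawu evs
Hunk 2: at line 1 remove [nlcx] add [mem] -> 10 lines: ptwj mimx mem bat gkap jbyjk hecih itlzk iiawu evs
Hunk 3: at line 1 remove [mem,bat] add [erhs] -> 9 lines: ptwj mimx erhs gkap jbyjk hecih itlzk iiawu evs

Answer: ptwj
mimx
erhs
gkap
jbyjk
hecih
itlzk
iiawu
evs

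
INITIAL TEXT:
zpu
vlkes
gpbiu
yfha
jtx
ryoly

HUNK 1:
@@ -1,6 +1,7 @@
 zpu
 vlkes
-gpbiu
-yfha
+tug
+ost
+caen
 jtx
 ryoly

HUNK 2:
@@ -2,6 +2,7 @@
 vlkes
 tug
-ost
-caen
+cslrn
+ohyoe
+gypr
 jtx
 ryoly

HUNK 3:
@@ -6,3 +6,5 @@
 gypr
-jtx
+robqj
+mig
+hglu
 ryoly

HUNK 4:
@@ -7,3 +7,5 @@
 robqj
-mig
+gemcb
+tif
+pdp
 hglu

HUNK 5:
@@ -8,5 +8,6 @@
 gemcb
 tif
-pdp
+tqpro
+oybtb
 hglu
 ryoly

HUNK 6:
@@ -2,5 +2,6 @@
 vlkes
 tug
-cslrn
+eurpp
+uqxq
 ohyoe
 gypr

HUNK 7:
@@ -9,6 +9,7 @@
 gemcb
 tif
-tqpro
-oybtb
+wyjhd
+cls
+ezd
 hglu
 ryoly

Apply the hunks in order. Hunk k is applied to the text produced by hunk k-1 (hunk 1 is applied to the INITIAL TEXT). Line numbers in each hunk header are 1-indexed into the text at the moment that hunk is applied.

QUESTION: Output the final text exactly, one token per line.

Hunk 1: at line 1 remove [gpbiu,yfha] add [tug,ost,caen] -> 7 lines: zpu vlkes tug ost caen jtx ryoly
Hunk 2: at line 2 remove [ost,caen] add [cslrn,ohyoe,gypr] -> 8 lines: zpu vlkes tug cslrn ohyoe gypr jtx ryoly
Hunk 3: at line 6 remove [jtx] add [robqj,mig,hglu] -> 10 lines: zpu vlkes tug cslrn ohyoe gypr robqj mig hglu ryoly
Hunk 4: at line 7 remove [mig] add [gemcb,tif,pdp] -> 12 lines: zpu vlkes tug cslrn ohyoe gypr robqj gemcb tif pdp hglu ryoly
Hunk 5: at line 8 remove [pdp] add [tqpro,oybtb] -> 13 lines: zpu vlkes tug cslrn ohyoe gypr robqj gemcb tif tqpro oybtb hglu ryoly
Hunk 6: at line 2 remove [cslrn] add [eurpp,uqxq] -> 14 lines: zpu vlkes tug eurpp uqxq ohyoe gypr robqj gemcb tif tqpro oybtb hglu ryoly
Hunk 7: at line 9 remove [tqpro,oybtb] add [wyjhd,cls,ezd] -> 15 lines: zpu vlkes tug eurpp uqxq ohyoe gypr robqj gemcb tif wyjhd cls ezd hglu ryoly

Answer: zpu
vlkes
tug
eurpp
uqxq
ohyoe
gypr
robqj
gemcb
tif
wyjhd
cls
ezd
hglu
ryoly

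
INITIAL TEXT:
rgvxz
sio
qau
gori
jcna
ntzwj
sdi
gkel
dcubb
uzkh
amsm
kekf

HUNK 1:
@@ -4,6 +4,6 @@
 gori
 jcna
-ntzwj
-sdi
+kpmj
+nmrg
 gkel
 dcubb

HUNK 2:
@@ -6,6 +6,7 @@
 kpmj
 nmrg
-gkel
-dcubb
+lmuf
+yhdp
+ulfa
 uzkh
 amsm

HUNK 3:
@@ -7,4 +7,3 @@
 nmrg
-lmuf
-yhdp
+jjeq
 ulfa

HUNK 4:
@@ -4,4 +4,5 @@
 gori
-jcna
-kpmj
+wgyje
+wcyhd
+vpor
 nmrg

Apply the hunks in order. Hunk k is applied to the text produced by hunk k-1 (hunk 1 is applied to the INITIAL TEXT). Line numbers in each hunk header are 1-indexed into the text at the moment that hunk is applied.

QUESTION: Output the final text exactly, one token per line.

Answer: rgvxz
sio
qau
gori
wgyje
wcyhd
vpor
nmrg
jjeq
ulfa
uzkh
amsm
kekf

Derivation:
Hunk 1: at line 4 remove [ntzwj,sdi] add [kpmj,nmrg] -> 12 lines: rgvxz sio qau gori jcna kpmj nmrg gkel dcubb uzkh amsm kekf
Hunk 2: at line 6 remove [gkel,dcubb] add [lmuf,yhdp,ulfa] -> 13 lines: rgvxz sio qau gori jcna kpmj nmrg lmuf yhdp ulfa uzkh amsm kekf
Hunk 3: at line 7 remove [lmuf,yhdp] add [jjeq] -> 12 lines: rgvxz sio qau gori jcna kpmj nmrg jjeq ulfa uzkh amsm kekf
Hunk 4: at line 4 remove [jcna,kpmj] add [wgyje,wcyhd,vpor] -> 13 lines: rgvxz sio qau gori wgyje wcyhd vpor nmrg jjeq ulfa uzkh amsm kekf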